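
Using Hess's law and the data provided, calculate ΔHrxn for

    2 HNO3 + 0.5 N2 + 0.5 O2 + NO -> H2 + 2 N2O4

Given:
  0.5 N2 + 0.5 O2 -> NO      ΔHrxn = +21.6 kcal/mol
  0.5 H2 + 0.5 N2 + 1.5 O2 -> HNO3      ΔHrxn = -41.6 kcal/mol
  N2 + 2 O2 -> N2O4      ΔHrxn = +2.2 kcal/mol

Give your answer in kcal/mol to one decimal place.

equation 1 reversed: -21.6 kcal/mol
equation 2 reversed and × 2: (-2)·(-41.6) = +83.2 kcal/mol
equation 3 × 2: (2)·(+2.2) = +4.4 kcal/mol
By Hess's law, ΔHrxn = (-21.6) + (+83.2) + (+4.4) = 66.0 kcal/mol

ΔHrxn = 66.0 kcal/mol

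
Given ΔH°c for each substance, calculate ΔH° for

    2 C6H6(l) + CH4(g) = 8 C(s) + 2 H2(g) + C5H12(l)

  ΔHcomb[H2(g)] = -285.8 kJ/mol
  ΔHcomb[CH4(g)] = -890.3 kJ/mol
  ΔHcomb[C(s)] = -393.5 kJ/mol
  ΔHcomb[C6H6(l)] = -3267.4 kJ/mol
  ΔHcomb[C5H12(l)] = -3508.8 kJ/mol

Using ΔH = Σ nΔHc°(reactants) − Σ nΔHc°(products):
= [2·(-3267.4) + 1·(-890.3)] − [8·(-393.5) + 2·(-285.8) + 1·(-3508.8)]
= -196.7 kJ/mol

ΔH° = -196.7 kJ/mol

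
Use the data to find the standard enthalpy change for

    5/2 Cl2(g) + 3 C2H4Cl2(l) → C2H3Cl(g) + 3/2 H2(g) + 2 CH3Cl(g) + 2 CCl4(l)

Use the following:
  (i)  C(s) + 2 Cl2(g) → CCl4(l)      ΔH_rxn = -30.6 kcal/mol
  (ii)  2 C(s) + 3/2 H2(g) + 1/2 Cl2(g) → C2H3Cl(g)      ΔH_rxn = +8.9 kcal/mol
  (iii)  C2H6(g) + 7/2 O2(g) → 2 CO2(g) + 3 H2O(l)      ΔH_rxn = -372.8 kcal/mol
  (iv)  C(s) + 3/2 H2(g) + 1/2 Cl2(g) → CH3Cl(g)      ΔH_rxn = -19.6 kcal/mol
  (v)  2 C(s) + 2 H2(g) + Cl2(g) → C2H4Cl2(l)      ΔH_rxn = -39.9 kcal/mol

ΔH_rxn = 28.2 kcal/mol

(i) × 2 (×2 to match 2 CCl4(l) in the target): (2)·(-30.6) = -61.2 kcal/mol
(ii) as written (C2H3Cl(g) already on the product side): +8.9 kcal/mol
(iii): not needed (O2(g) appears nowhere else).
(iv) × 2 (scale by 2 for the 2 CH3Cl(g)): (2)·(-19.6) = -39.2 kcal/mol
(v) reversed and × 3 (C2H4Cl2(l) must end up as a reactant; ×3 to match 3 C2H4Cl2(l) in the target): (-3)·(-39.9) = +119.7 kcal/mol
Since enthalpy is a state function, ΔH_rxn = (-61.2) + (+8.9) + (-39.2) + (+119.7) = 28.2 kcal/mol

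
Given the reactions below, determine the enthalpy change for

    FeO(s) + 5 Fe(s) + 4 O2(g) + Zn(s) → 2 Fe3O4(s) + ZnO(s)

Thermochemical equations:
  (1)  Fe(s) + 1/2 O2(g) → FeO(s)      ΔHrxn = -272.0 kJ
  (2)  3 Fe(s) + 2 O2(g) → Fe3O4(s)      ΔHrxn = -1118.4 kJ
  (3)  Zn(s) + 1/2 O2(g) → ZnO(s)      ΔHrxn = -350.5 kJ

(1) reversed: +272.0 kJ
(2) × 2: (2)·(-1118.4) = -2236.8 kJ
(3) as written: -350.5 kJ
By Hess's law, ΔHrxn = (+272.0) + (-2236.8) + (-350.5) = -2315.3 kJ

ΔHrxn = -2315.3 kJ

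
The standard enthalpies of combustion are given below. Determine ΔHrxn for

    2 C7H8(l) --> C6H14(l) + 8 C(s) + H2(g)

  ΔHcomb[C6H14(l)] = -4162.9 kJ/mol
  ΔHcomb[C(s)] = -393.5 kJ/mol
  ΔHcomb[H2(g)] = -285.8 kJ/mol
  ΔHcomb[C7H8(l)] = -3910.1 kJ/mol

ΔHrxn = -223.5 kJ/mol

Using ΔH = Σ nΔHc°(reactants) − Σ nΔHc°(products):
= [2·(-3910.1)] − [1·(-4162.9) + 8·(-393.5) + 1·(-285.8)]
= -223.5 kJ/mol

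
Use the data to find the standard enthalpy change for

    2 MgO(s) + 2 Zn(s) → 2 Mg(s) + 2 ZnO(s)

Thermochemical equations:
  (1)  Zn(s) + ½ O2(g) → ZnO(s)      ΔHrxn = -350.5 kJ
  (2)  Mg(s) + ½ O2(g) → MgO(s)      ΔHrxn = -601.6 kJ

ΔHrxn = 502.2 kJ

(1) × 2: (2)·(-350.5) = -701.0 kJ
(2) reversed and × 2: (-2)·(-601.6) = +1203.2 kJ
ΔHrxn = (2)·(-350.5) + (-2)·(-601.6) = 502.2 kJ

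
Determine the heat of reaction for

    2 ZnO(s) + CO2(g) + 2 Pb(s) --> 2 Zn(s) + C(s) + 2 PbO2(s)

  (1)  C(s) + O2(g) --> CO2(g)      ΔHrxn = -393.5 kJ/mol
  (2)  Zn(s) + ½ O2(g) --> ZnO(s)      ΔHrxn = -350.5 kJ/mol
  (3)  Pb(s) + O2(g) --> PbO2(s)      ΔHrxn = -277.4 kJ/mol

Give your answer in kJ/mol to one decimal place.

(1) reversed (CO2(g) must end up as a reactant): +393.5 kJ/mol
(2) reversed and × 2 (reverse to put ZnO(s) on the reactant side; ×2 to match 2 ZnO(s) in the target): (-2)·(-350.5) = +701.0 kJ/mol
(3) × 2 (scale by 2 for the 2 PbO2(s)): (2)·(-277.4) = -554.8 kJ/mol
ΔHrxn = (+393.5) + (+701.0) + (-554.8) = 539.7 kJ/mol

ΔHrxn = 539.7 kJ/mol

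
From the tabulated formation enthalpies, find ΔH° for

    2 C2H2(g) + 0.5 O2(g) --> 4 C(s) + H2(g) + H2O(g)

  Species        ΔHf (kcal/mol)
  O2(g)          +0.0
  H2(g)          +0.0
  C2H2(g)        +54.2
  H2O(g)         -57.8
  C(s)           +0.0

ΔH° = -166.2 kcal/mol

Products: 4·(+0.0) + 1·(+0.0) + 1·(-57.8) = -57.8
Reactants: 2·(+54.2) + 1/2·(+0.0) = +108.4
ΔH° = (-57.8) − (+108.4) = -166.2 kcal/mol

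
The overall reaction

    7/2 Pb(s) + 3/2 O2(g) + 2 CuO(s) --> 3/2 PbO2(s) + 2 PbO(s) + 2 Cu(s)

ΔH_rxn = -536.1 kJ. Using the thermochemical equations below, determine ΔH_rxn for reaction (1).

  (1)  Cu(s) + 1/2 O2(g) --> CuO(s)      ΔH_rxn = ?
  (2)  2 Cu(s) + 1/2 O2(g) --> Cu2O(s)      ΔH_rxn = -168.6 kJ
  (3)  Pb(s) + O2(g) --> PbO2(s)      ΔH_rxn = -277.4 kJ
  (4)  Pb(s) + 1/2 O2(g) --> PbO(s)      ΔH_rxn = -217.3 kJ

ΔH_rxn = -157.3 kJ

(1) reversed and × 2: contributes −2·x
(2): not needed.
(3) × 3/2: (3/2)·(-277.4) = -416.1 kJ
(4) × 2: (2)·(-217.3) = -434.6 kJ
-536.1 = (-416.1) + (-434.6) − 2·x
x = (-536.1 − (-850.7)) / (-2) = -157.3 kJ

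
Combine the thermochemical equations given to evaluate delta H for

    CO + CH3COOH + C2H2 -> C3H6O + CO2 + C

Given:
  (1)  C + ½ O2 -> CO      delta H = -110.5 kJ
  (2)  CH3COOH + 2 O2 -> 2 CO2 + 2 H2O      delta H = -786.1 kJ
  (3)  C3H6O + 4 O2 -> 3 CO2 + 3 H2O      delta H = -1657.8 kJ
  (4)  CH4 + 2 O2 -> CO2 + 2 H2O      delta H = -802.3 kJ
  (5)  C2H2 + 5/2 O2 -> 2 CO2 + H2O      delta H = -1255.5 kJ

delta H = -273.3 kJ

(1) reversed (CO must end up as a reactant): +110.5 kJ
(2) as written (CH3COOH already on the reactant side): -786.1 kJ
(3) reversed (reverse to put C3H6O on the product side): +1657.8 kJ
(4): not needed (CH4 appears nowhere else).
(5) as written (C2H2 already on the reactant side): -1255.5 kJ
delta H = (-1)·(-110.5) + (1)·(-786.1) + (-1)·(-1657.8) + (1)·(-1255.5) = -273.3 kJ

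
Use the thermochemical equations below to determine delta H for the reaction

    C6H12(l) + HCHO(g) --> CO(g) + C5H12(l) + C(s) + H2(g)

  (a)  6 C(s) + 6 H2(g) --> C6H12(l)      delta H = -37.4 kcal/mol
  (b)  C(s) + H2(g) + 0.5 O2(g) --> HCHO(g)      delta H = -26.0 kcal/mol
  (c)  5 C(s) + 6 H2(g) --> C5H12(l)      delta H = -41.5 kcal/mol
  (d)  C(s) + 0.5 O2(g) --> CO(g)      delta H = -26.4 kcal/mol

delta H = -4.5 kcal/mol

(a) reversed: +37.4 kcal/mol
(b) reversed: +26.0 kcal/mol
(c) as written: -41.5 kcal/mol
(d) as written: -26.4 kcal/mol
Since enthalpy is a state function, delta H = (-1)·(-37.4) + (-1)·(-26.0) + (1)·(-41.5) + (1)·(-26.4) = -4.5 kcal/mol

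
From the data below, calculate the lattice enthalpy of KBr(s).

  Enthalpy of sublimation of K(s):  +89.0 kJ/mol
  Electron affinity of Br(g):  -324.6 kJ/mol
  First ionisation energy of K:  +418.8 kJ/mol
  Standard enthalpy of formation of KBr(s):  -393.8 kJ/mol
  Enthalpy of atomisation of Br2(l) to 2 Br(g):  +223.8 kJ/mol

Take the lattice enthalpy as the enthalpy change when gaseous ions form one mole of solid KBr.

U = -688.9 kJ/mol

ΔHf° = 1·ΔHsub + 1·(ΣIE) + 1/2·D(Br2) + 1·EA + U
-393.8 = 1·(+89.0) + 1·(+418.8) + 1/2·(+223.8) + 1·(-324.6) + U
U = -393.8 − (+295.1) = -688.9 kJ/mol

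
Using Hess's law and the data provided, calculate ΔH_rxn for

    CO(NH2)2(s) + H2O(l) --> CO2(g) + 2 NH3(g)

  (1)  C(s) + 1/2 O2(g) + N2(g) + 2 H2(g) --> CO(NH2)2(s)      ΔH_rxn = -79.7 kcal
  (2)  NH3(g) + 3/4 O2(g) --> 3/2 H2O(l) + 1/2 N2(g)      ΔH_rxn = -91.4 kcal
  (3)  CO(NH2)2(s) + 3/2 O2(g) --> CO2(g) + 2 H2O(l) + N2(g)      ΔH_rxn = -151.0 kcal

(1): not needed (C(s) appears nowhere else).
(2) reversed and × 2 (reverse to put NH3(g) on the product side; ×2 to match 2 NH3(g) in the target): (-2)·(-91.4) = +182.8 kcal
(3) as written (CO2(g) already on the product side): -151.0 kcal
Since enthalpy is a state function, ΔH_rxn = (+182.8) + (-151.0) = 31.8 kcal

ΔH_rxn = 31.8 kcal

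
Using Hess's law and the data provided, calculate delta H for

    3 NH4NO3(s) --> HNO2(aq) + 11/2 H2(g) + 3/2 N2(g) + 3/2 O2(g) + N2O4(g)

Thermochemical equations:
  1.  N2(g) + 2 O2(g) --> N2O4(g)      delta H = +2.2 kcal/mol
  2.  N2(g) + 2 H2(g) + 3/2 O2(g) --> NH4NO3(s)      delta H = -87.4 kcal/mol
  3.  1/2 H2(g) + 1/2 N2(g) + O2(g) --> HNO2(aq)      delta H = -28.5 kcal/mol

eq. 1 as written (N2O4(g) already on the product side): +2.2 kcal/mol
eq. 2 reversed and × 3 (reverse to put NH4NO3(s) on the reactant side; ×3 to match 3 NH4NO3(s) in the target): (-3)·(-87.4) = +262.2 kcal/mol
eq. 3 as written (HNO2(aq) already on the product side): -28.5 kcal/mol
delta H = (+2.2) + (+262.2) + (-28.5) = 235.9 kcal/mol

delta H = 235.9 kcal/mol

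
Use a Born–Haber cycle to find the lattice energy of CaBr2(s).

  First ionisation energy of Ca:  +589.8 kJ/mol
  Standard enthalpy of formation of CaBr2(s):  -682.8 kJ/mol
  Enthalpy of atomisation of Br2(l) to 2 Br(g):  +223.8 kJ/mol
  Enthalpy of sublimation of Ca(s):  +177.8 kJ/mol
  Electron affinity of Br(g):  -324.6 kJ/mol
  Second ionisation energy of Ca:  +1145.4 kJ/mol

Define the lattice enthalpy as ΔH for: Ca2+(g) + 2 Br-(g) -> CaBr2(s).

ΔHf° = 1·ΔHsub + 1·(ΣIE) + 1·D(Br2) + 2·EA + U
-682.8 = 1·(+177.8) + 1·(+1735.2) + 1·(+223.8) + 2·(-324.6) + U
U = -682.8 − (+1487.6) = -2170.4 kJ/mol

U = -2170.4 kJ/mol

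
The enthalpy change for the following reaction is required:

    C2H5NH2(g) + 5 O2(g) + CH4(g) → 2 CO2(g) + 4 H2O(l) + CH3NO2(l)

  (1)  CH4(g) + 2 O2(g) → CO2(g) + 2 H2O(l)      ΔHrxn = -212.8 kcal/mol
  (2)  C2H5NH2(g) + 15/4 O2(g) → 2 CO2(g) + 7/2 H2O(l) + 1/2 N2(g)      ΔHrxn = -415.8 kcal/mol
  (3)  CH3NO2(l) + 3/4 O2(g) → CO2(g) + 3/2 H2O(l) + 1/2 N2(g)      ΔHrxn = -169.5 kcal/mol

ΔHrxn = -459.1 kcal/mol

(1) as written (CH4(g) already on the reactant side): -212.8 kcal/mol
(2) as written (C2H5NH2(g) already on the reactant side): -415.8 kcal/mol
(3) reversed (CH3NO2(l) must end up as a product): +169.5 kcal/mol
By Hess's law, ΔHrxn = (1)·(-212.8) + (1)·(-415.8) + (-1)·(-169.5) = -459.1 kcal/mol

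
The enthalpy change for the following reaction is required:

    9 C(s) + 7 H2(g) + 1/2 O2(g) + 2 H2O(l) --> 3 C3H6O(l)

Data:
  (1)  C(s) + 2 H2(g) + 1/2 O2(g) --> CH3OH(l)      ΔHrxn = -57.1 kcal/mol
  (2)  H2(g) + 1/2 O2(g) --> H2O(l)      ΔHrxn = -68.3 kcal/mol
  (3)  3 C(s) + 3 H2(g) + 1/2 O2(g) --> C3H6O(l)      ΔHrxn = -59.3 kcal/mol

(1): not needed (CH3OH(l) appears nowhere else).
(2) reversed and × 2 (H2O(l) must end up as a reactant; ×2 to match 2 H2O(l) in the target): (-2)·(-68.3) = +136.6 kcal/mol
(3) × 3 (×3 to match 3 C3H6O(l) in the target): (3)·(-59.3) = -177.9 kcal/mol
By Hess's law, ΔHrxn = (-2)·(-68.3) + (3)·(-59.3) = -41.3 kcal/mol

ΔHrxn = -41.3 kcal/mol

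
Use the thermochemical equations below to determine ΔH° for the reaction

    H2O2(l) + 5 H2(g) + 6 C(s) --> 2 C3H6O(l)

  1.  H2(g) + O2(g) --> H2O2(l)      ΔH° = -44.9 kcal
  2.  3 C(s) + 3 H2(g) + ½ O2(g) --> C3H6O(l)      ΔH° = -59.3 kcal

ΔH° = -73.7 kcal

eq. 1 reversed (H2O2(l) must end up as a reactant): +44.9 kcal
eq. 2 × 2 (scale by 2 for the 2 C3H6O(l)): (2)·(-59.3) = -118.6 kcal
By Hess's law, ΔH° = (+44.9) + (-118.6) = -73.7 kcal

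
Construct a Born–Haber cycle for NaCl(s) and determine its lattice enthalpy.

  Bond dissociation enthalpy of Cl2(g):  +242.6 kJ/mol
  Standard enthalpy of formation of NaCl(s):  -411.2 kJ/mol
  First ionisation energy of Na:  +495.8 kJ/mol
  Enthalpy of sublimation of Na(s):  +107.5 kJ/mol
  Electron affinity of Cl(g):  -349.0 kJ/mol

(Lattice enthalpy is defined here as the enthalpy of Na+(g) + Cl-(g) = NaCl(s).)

ΔHf° = 1·ΔHsub + 1·(ΣIE) + 1/2·D(Cl2) + 1·EA + U
-411.2 = 1·(+107.5) + 1·(+495.8) + 1/2·(+242.6) + 1·(-349.0) + U
U = -411.2 − (+375.6) = -786.8 kJ/mol

U = -786.8 kJ/mol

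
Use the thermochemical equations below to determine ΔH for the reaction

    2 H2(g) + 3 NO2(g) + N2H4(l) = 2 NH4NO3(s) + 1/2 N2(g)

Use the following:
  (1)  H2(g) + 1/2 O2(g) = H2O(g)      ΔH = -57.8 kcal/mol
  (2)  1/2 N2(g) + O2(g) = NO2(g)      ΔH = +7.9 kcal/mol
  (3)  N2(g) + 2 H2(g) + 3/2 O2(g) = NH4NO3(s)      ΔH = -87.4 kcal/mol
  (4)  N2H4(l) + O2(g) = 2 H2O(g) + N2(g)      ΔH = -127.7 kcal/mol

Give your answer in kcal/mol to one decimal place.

ΔH = -210.6 kcal/mol

(1) reversed and × 2: (-2)·(-57.8) = +115.6 kcal/mol
(2) reversed and × 3: (-3)·(+7.9) = -23.7 kcal/mol
(3) × 2: (2)·(-87.4) = -174.8 kcal/mol
(4) as written: -127.7 kcal/mol
ΔH = (-2)·(-57.8) + (-3)·(+7.9) + (2)·(-87.4) + (1)·(-127.7) = -210.6 kcal/mol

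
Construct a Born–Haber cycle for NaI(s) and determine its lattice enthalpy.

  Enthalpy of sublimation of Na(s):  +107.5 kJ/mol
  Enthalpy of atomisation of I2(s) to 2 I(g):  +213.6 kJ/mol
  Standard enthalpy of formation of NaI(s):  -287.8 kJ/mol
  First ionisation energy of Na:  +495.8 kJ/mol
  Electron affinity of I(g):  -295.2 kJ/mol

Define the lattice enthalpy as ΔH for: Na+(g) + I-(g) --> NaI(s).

U = -702.7 kJ/mol

ΔHf° = 1·ΔHsub + 1·(ΣIE) + 1/2·D(I2) + 1·EA + U
-287.8 = 1·(+107.5) + 1·(+495.8) + 1/2·(+213.6) + 1·(-295.2) + U
U = -287.8 − (+414.9) = -702.7 kJ/mol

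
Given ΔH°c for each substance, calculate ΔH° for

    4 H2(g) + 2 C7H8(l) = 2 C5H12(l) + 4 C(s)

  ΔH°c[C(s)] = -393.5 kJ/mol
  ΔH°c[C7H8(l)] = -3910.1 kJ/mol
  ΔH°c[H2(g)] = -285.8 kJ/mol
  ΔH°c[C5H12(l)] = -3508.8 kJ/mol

With combustion enthalpies, reactants minus products:
= [4·(-285.8) + 2·(-3910.1)] − [2·(-3508.8) + 4·(-393.5)]
= -371.8 kJ/mol

ΔH° = -371.8 kJ/mol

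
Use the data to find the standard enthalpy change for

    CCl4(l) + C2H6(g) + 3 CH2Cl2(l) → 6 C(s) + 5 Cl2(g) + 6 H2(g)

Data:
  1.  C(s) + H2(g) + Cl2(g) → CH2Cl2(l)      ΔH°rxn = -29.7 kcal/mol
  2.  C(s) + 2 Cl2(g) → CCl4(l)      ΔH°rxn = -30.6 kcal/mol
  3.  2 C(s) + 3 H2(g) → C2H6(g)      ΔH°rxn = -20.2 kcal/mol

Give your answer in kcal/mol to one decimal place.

ΔH°rxn = 139.9 kcal/mol

eq. 1 reversed and × 3 (reverse to put CH2Cl2(l) on the reactant side; scale by 3 for the 3 CH2Cl2(l)): (-3)·(-29.7) = +89.1 kcal/mol
eq. 2 reversed (reverse to put CCl4(l) on the reactant side): +30.6 kcal/mol
eq. 3 reversed (reverse to put C2H6(g) on the reactant side): +20.2 kcal/mol
Summing the manipulated equations, ΔH°rxn = (-3)·(-29.7) + (-1)·(-30.6) + (-1)·(-20.2) = 139.9 kcal/mol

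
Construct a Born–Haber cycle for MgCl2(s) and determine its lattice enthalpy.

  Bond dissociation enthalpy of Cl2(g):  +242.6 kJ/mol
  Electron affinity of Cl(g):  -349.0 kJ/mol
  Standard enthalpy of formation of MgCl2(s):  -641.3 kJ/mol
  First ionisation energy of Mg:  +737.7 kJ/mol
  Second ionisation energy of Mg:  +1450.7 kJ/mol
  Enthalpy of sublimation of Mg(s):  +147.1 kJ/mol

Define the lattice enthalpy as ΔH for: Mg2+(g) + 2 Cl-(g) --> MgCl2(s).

ΔHf° = 1·ΔHsub + 1·(ΣIE) + 1·D(Cl2) + 2·EA + U
-641.3 = 1·(+147.1) + 1·(+2188.4) + 1·(+242.6) + 2·(-349.0) + U
U = -641.3 − (+1880.1) = -2521.4 kJ/mol

U = -2521.4 kJ/mol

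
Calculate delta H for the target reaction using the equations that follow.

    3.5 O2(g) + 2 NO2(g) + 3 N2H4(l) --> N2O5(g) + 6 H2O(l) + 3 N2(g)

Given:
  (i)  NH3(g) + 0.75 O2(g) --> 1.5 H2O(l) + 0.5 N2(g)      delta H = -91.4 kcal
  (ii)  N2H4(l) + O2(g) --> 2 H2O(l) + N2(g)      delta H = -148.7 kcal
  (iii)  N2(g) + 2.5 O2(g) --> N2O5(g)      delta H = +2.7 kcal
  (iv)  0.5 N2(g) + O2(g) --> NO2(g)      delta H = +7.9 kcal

(i): not needed.
(ii) × 3: (3)·(-148.7) = -446.1 kcal
(iii) as written: +2.7 kcal
(iv) reversed and × 2: (-2)·(+7.9) = -15.8 kcal
delta H = (3)·(-148.7) + (1)·(+2.7) + (-2)·(+7.9) = -459.2 kcal

delta H = -459.2 kcal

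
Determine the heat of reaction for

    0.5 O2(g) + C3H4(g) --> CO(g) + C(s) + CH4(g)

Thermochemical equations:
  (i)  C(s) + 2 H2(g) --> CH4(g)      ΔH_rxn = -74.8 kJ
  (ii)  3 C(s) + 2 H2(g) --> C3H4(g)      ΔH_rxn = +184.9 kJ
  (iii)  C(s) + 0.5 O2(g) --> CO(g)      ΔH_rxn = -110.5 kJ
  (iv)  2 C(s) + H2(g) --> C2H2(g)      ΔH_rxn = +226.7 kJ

ΔH_rxn = -370.2 kJ

(i) as written (CH4(g) already on the product side): -74.8 kJ
(ii) reversed (reverse to put C3H4(g) on the reactant side): -184.9 kJ
(iii) as written (CO(g) already on the product side): -110.5 kJ
(iv): not needed (C2H2(g) appears nowhere else).
Since enthalpy is a state function, ΔH_rxn = (1)·(-74.8) + (-1)·(+184.9) + (1)·(-110.5) = -370.2 kJ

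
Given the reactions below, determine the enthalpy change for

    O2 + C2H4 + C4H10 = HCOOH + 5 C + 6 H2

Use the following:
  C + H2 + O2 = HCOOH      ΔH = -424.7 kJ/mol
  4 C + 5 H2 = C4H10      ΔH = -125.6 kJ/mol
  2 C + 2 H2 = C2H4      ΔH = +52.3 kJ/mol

ΔH = -351.4 kJ/mol

equation 1 as written: -424.7 kJ/mol
equation 2 reversed: +125.6 kJ/mol
equation 3 reversed: -52.3 kJ/mol
ΔH = (-424.7) + (+125.6) + (-52.3) = -351.4 kJ/mol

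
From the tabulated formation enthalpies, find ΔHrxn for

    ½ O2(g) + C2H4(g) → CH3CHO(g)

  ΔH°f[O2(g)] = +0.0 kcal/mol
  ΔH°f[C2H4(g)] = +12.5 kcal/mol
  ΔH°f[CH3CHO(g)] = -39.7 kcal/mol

ΔH°rxn = Σ nΔHf°(products) − Σ nΔHf°(reactants).
Products: 1·(-39.7) = -39.7
Reactants: 1/2·(+0.0) + 1·(+12.5) = +12.5
ΔHrxn = (-39.7) − (+12.5) = -52.2 kcal/mol

ΔHrxn = -52.2 kcal/mol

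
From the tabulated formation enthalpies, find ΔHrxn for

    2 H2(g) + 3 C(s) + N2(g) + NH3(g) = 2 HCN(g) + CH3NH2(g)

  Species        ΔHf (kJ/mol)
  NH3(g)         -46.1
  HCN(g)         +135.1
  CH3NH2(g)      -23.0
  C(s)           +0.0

Products: 2·(+135.1) + 1·(-23.0) = +247.2
Reactants: 2·(+0.0) + 3·(+0.0) + 1·(+0.0) + 1·(-46.1) = -46.1
ΔHrxn = (+247.2) − (-46.1) = 293.3 kJ/mol

ΔHrxn = 293.3 kJ/mol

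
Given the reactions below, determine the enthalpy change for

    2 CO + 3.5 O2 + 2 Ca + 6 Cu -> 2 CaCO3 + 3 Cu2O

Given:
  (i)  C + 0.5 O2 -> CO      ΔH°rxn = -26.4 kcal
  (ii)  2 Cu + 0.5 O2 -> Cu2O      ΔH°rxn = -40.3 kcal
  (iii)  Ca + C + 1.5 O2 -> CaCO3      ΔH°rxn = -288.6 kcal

ΔH°rxn = -645.3 kcal

(i) reversed and × 2: (-2)·(-26.4) = +52.8 kcal
(ii) × 3: (3)·(-40.3) = -120.9 kcal
(iii) × 2: (2)·(-288.6) = -577.2 kcal
ΔH°rxn = (-2)·(-26.4) + (3)·(-40.3) + (2)·(-288.6) = -645.3 kcal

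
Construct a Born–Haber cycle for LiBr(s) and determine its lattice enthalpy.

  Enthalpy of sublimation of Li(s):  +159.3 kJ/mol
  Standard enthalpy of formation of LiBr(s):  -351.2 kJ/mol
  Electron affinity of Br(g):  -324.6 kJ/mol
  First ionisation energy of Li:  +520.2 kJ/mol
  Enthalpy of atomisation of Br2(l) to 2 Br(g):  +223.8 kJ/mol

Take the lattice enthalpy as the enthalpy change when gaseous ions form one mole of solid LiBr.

U = -818.0 kJ/mol

ΔHf° = 1·ΔHsub + 1·(ΣIE) + 1/2·D(Br2) + 1·EA + U
-351.2 = 1·(+159.3) + 1·(+520.2) + 1/2·(+223.8) + 1·(-324.6) + U
U = -351.2 − (+466.8) = -818.0 kJ/mol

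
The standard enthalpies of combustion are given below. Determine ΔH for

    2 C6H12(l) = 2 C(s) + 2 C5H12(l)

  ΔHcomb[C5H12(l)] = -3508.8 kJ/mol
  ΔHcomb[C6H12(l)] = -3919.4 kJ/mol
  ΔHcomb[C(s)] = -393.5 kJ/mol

ΔH = -34.2 kJ/mol

Using ΔH = Σ nΔHc°(reactants) − Σ nΔHc°(products):
= [2·(-3919.4)] − [2·(-393.5) + 2·(-3508.8)]
= -34.2 kJ/mol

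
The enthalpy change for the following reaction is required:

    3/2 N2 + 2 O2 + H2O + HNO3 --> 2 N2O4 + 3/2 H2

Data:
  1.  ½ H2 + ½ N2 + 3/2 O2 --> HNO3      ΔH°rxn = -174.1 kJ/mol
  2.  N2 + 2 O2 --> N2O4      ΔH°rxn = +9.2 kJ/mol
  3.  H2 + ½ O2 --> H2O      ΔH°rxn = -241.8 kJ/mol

eq. 1 reversed (HNO3 must end up as a reactant): +174.1 kJ/mol
eq. 2 × 2 (scale by 2 for the 2 N2O4): (2)·(+9.2) = +18.4 kJ/mol
eq. 3 reversed (H2O must end up as a reactant): +241.8 kJ/mol
ΔH°rxn = (+174.1) + (+18.4) + (+241.8) = 434.3 kJ/mol

ΔH°rxn = 434.3 kJ/mol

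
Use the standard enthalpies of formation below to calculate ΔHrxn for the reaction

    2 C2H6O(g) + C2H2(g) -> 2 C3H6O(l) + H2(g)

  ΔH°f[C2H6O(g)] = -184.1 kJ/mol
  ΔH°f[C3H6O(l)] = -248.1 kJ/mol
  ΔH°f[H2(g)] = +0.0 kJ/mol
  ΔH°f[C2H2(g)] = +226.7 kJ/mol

ΔHrxn = -354.7 kJ/mol

Products: 2·(-248.1) + 1·(+0.0) = -496.2
Reactants: 2·(-184.1) + 1·(+226.7) = -141.5
ΔHrxn = (-496.2) − (-141.5) = -354.7 kJ/mol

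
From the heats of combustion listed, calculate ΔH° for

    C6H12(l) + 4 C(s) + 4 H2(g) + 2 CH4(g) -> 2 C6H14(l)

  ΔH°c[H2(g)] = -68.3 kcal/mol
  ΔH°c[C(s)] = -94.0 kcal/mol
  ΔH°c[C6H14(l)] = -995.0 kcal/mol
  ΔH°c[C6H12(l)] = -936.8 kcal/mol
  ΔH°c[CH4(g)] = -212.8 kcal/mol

With combustion enthalpies, reactants minus products:
= [1·(-936.8) + 4·(-94.0) + 4·(-68.3) + 2·(-212.8)] − [2·(-995.0)]
= -21.6 kcal/mol

ΔH° = -21.6 kcal/mol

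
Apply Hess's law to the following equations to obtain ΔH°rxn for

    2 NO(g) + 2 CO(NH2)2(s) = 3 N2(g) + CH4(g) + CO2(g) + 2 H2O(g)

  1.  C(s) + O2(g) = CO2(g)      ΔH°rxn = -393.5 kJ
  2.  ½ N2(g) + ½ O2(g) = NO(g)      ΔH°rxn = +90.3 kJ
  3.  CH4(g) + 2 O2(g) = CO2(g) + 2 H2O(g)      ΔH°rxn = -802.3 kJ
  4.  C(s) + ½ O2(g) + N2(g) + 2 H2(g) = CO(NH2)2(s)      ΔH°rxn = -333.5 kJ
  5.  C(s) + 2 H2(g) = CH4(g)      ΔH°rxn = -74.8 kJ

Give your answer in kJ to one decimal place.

ΔH°rxn = -465.5 kJ

eq. 1: not needed.
eq. 2 reversed and × 2 (NO(g) must end up as a reactant; ×2 to match 2 NO(g) in the target): (-2)·(+90.3) = -180.6 kJ
eq. 3 as written (H2O(g) already on the product side): -802.3 kJ
eq. 4 reversed and × 2 (CO(NH2)2(s) must end up as a reactant; scale by 2 for the 2 CO(NH2)2(s)): (-2)·(-333.5) = +667.0 kJ
eq. 5 × 2: (2)·(-74.8) = -149.6 kJ
By Hess's law, ΔH°rxn = (-2)·(+90.3) + (1)·(-802.3) + (-2)·(-333.5) + (2)·(-74.8) = -465.5 kJ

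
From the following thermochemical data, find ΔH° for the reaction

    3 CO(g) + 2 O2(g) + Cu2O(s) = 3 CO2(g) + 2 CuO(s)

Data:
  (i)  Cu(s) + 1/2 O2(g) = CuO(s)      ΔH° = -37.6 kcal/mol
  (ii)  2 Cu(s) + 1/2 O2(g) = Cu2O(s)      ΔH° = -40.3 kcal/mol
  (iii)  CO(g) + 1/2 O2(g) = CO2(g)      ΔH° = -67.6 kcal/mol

ΔH° = -237.7 kcal/mol

(i) × 2 (×2 to match 2 CuO(s) in the target): (2)·(-37.6) = -75.2 kcal/mol
(ii) reversed (Cu2O(s) must end up as a reactant): +40.3 kcal/mol
(iii) × 3 (scale by 3 for the 3 CO(g)): (3)·(-67.6) = -202.8 kcal/mol
Summing the manipulated equations, ΔH° = (2)·(-37.6) + (-1)·(-40.3) + (3)·(-67.6) = -237.7 kcal/mol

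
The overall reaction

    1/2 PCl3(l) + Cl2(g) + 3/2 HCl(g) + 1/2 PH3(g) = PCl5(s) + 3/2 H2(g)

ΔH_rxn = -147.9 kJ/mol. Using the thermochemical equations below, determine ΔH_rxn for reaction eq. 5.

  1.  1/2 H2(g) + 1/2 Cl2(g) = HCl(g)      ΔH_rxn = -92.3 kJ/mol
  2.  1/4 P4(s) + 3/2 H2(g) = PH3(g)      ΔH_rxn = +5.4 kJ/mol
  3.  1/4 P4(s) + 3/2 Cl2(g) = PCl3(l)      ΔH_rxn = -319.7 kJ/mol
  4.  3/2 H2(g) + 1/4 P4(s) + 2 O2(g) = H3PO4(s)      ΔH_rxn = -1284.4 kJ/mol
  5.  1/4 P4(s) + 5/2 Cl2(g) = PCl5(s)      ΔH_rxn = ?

ΔH_rxn = -443.5 kJ/mol

eq. 1 reversed and × 3/2 (HCl(g) must end up as a reactant; ×3/2 to match 3/2 HCl(g) in the target): (-3/2)·(-92.3) = +138.45 kJ/mol
eq. 2 reversed and × 1/2 (PH3(g) must end up as a reactant; scale by 1/2 for the 1/2 PH3(g)): (-1/2)·(+5.4) = -2.7 kJ/mol
eq. 3 reversed and × 1/2 (reverse to put PCl3(l) on the reactant side; ×1/2 to match 1/2 PCl3(l) in the target): (-1/2)·(-319.7) = +159.85 kJ/mol
eq. 4: not needed (H3PO4(s) appears nowhere else).
eq. 5 as written (PCl5(s) already on the product side): contributes x
-147.9 = (+138.45) + (-2.7) + (+159.85) + x
x = (-147.9 − (+295.6)) / (1) = -443.5 kJ/mol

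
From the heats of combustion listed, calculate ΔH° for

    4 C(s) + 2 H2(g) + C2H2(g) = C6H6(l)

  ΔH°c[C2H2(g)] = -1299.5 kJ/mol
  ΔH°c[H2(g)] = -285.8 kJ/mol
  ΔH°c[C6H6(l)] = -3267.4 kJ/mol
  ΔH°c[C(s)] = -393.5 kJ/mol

Using ΔH = Σ nΔHc°(reactants) − Σ nΔHc°(products):
= [4·(-393.5) + 2·(-285.8) + 1·(-1299.5)] − [1·(-3267.4)]
= -177.7 kJ/mol

ΔH° = -177.7 kJ/mol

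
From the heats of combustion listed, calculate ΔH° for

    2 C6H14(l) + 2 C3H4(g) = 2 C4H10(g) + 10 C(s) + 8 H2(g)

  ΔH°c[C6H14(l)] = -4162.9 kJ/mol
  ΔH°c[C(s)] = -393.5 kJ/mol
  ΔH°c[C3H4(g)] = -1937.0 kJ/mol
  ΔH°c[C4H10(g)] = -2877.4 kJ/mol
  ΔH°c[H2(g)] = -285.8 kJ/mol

Using ΔH = Σ nΔHc°(reactants) − Σ nΔHc°(products):
= [2·(-4162.9) + 2·(-1937.0)] − [2·(-2877.4) + 10·(-393.5) + 8·(-285.8)]
= -223.6 kJ/mol

ΔH° = -223.6 kJ/mol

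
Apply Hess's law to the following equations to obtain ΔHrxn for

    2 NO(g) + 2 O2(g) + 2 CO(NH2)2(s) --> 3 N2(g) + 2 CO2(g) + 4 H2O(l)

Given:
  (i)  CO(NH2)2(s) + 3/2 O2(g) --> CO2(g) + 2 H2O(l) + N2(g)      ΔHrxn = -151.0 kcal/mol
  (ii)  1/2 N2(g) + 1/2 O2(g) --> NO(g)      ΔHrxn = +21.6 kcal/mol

(i) × 2: (2)·(-151.0) = -302.0 kcal/mol
(ii) reversed and × 2: (-2)·(+21.6) = -43.2 kcal/mol
ΔHrxn = (-302.0) + (-43.2) = -345.2 kcal/mol

ΔHrxn = -345.2 kcal/mol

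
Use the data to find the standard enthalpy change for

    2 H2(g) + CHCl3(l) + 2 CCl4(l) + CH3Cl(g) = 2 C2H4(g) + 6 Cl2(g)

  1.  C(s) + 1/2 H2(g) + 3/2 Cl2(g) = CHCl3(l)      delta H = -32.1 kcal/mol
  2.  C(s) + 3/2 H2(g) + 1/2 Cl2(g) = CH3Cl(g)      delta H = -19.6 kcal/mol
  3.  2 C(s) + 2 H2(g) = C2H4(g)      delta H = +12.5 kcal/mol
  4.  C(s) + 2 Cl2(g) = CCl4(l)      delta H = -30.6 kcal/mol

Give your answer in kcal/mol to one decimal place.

eq. 1 reversed (reverse to put CHCl3(l) on the reactant side): +32.1 kcal/mol
eq. 2 reversed (CH3Cl(g) must end up as a reactant): +19.6 kcal/mol
eq. 3 × 2 (×2 to match 2 C2H4(g) in the target): (2)·(+12.5) = +25.0 kcal/mol
eq. 4 reversed and × 2 (reverse to put CCl4(l) on the reactant side; ×2 to match 2 CCl4(l) in the target): (-2)·(-30.6) = +61.2 kcal/mol
delta H = (+32.1) + (+19.6) + (+25.0) + (+61.2) = 137.9 kcal/mol

delta H = 137.9 kcal/mol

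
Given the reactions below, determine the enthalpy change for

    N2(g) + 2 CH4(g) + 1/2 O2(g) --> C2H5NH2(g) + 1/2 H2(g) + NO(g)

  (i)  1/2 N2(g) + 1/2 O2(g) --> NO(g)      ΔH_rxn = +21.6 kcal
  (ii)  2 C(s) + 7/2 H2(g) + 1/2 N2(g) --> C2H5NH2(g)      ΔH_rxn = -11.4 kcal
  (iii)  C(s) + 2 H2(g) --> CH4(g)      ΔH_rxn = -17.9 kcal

(i) as written: +21.6 kcal
(ii) as written: -11.4 kcal
(iii) reversed and × 2: (-2)·(-17.9) = +35.8 kcal
ΔH_rxn = (1)·(+21.6) + (1)·(-11.4) + (-2)·(-17.9) = 46.0 kcal

ΔH_rxn = 46.0 kcal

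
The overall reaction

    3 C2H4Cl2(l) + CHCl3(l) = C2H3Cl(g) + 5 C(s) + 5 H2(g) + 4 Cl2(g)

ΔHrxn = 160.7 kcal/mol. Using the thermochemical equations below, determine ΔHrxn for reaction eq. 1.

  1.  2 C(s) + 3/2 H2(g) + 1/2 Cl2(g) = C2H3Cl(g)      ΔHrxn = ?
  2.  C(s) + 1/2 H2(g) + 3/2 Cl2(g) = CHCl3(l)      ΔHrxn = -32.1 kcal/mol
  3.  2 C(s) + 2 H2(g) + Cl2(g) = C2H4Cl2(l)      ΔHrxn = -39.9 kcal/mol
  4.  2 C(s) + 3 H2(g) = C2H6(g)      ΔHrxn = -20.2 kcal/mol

ΔHrxn = 8.9 kcal/mol

eq. 1 as written: contributes x
eq. 2 reversed: +32.1 kcal/mol
eq. 3 reversed and × 3: (-3)·(-39.9) = +119.7 kcal/mol
eq. 4: not needed.
+160.7 = (+32.1) + (+119.7) + x
x = (+160.7 − (+151.8)) / (1) = 8.9 kcal/mol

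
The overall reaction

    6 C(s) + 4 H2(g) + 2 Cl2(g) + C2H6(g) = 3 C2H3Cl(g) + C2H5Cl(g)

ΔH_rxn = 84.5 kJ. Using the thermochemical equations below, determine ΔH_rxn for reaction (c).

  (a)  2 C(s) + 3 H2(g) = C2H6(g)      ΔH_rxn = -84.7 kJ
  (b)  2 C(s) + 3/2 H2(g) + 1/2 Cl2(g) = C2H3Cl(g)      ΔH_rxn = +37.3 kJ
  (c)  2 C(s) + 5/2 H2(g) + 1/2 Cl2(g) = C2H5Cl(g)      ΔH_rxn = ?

ΔH_rxn = -112.1 kJ

(a) reversed (C2H6(g) must end up as a reactant): +84.7 kJ
(b) × 3 (scale by 3 for the 3 C2H3Cl(g)): (3)·(+37.3) = +111.9 kJ
(c) as written (C2H5Cl(g) already on the product side): contributes x
+84.5 = (+84.7) + (+111.9) + x
x = (+84.5 − (+196.6)) / (1) = -112.1 kJ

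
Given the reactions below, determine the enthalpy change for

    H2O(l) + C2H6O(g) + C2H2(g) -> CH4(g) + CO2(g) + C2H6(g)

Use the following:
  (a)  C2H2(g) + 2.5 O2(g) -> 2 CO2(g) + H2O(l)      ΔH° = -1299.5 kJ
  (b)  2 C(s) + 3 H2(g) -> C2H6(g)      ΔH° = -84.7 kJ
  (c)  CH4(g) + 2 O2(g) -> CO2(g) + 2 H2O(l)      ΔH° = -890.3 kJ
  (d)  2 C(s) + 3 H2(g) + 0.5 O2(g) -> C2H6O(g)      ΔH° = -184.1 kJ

ΔH° = -309.8 kJ

(a) as written (C2H2(g) already on the reactant side): -1299.5 kJ
(b) as written (C2H6(g) already on the product side): -84.7 kJ
(c) reversed (CH4(g) must end up as a product): +890.3 kJ
(d) reversed (C2H6O(g) must end up as a reactant): +184.1 kJ
Combining the equations, ΔH° = (-1299.5) + (-84.7) + (+890.3) + (+184.1) = -309.8 kJ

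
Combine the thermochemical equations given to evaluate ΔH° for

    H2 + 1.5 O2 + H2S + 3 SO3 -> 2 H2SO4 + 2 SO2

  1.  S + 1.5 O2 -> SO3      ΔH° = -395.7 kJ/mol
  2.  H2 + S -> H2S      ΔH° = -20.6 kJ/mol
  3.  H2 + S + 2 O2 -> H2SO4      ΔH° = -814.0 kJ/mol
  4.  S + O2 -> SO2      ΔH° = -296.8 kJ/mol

eq. 1 reversed and × 3 (reverse to put SO3 on the reactant side; scale by 3 for the 3 SO3): (-3)·(-395.7) = +1187.1 kJ/mol
eq. 2 reversed (H2S must end up as a reactant): +20.6 kJ/mol
eq. 3 × 2 (×2 to match 2 H2SO4 in the target): (2)·(-814.0) = -1628.0 kJ/mol
eq. 4 × 2 (×2 to match 2 SO2 in the target): (2)·(-296.8) = -593.6 kJ/mol
ΔH° = (-3)·(-395.7) + (-1)·(-20.6) + (2)·(-814.0) + (2)·(-296.8) = -1013.9 kJ/mol

ΔH° = -1013.9 kJ/mol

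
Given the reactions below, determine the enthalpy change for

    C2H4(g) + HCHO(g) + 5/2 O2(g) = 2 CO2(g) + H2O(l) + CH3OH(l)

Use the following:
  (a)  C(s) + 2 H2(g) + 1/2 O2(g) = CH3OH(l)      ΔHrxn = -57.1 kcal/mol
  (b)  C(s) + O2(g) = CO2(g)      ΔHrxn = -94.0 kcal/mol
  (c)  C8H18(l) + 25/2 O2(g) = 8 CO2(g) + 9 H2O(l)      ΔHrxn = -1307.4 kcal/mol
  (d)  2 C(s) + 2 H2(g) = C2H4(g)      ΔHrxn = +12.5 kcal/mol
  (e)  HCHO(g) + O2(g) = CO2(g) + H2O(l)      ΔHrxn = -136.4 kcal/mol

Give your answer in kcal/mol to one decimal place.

(a) as written: -57.1 kcal/mol
(b) as written: -94.0 kcal/mol
(c): not needed.
(d) reversed: -12.5 kcal/mol
(e) as written: -136.4 kcal/mol
ΔHrxn = (-57.1) + (-94.0) + (-12.5) + (-136.4) = -300.0 kcal/mol

ΔHrxn = -300.0 kcal/mol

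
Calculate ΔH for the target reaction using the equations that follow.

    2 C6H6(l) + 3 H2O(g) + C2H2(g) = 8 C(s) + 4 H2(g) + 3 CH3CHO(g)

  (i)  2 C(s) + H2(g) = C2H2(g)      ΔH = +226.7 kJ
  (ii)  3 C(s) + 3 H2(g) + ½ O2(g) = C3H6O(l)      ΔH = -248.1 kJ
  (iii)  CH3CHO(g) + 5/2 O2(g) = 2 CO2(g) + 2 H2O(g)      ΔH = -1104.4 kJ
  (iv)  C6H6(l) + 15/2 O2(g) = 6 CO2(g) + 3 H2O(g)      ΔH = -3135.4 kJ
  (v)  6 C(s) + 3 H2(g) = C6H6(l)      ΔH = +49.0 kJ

ΔH = -97.9 kJ

(i) reversed: -226.7 kJ
(ii): not needed.
(iii) reversed and × 3: (-3)·(-1104.4) = +3313.2 kJ
(iv) as written: -3135.4 kJ
(v) reversed: -49.0 kJ
Since enthalpy is a state function, ΔH = (-226.7) + (+3313.2) + (-3135.4) + (-49.0) = -97.9 kJ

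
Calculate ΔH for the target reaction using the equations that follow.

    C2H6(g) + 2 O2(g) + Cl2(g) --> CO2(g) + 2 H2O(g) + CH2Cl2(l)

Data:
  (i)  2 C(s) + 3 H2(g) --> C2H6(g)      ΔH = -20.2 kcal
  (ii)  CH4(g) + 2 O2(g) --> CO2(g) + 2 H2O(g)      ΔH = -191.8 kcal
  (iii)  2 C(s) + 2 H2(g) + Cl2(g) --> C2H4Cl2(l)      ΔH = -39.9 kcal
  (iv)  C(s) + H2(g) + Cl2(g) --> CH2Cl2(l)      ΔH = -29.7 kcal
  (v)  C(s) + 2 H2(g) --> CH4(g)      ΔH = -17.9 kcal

ΔH = -219.2 kcal

(i) reversed (C2H6(g) must end up as a reactant): +20.2 kcal
(ii) as written (CO2(g) already on the product side): -191.8 kcal
(iii): not needed (C2H4Cl2(l) appears nowhere else).
(iv) as written (CH2Cl2(l) already on the product side): -29.7 kcal
(v) as written: -17.9 kcal
ΔH = (+20.2) + (-191.8) + (-29.7) + (-17.9) = -219.2 kcal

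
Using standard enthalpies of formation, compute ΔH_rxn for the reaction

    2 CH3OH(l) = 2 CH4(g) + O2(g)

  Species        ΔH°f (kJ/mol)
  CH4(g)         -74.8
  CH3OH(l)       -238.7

Products: 2·(-74.8) + 1·(+0.0) = -149.6
Reactants: 2·(-238.7) = -477.4
ΔH_rxn = (-149.6) − (-477.4) = 327.8 kJ/mol

ΔH_rxn = 327.8 kJ/mol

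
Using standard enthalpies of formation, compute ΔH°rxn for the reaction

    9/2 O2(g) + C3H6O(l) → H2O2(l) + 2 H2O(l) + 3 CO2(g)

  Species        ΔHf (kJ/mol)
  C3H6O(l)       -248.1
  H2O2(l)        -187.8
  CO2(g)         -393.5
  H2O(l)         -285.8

ΔH°rxn = Σ nΔHf°(products) − Σ nΔHf°(reactants).
Products: 1·(-187.8) + 2·(-285.8) + 3·(-393.5) = -1939.9
Reactants: 9/2·(+0.0) + 1·(-248.1) = -248.1
ΔH°rxn = (-1939.9) − (-248.1) = -1691.8 kJ/mol

ΔH°rxn = -1691.8 kJ/mol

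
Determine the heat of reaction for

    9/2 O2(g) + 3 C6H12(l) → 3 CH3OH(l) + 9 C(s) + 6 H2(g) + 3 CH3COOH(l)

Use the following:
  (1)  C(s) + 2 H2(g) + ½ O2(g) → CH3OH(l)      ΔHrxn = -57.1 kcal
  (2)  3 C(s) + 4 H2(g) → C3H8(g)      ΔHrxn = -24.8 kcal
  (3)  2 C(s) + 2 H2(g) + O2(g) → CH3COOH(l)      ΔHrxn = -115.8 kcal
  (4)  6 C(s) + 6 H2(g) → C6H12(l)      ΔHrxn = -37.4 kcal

(1) × 3: (3)·(-57.1) = -171.3 kcal
(2): not needed.
(3) × 3: (3)·(-115.8) = -347.4 kcal
(4) reversed and × 3: (-3)·(-37.4) = +112.2 kcal
Combining the equations, ΔHrxn = (3)·(-57.1) + (3)·(-115.8) + (-3)·(-37.4) = -406.5 kcal

ΔHrxn = -406.5 kcal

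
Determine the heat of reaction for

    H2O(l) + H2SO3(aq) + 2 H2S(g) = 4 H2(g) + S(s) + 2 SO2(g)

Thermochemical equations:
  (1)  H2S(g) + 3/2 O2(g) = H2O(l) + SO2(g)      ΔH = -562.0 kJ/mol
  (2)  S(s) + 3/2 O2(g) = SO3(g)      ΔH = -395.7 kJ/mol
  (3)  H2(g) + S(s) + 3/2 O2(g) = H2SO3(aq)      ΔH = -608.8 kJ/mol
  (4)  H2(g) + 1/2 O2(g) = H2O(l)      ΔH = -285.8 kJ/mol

(1) × 2 (scale by 2 for the 2 H2S(g)): (2)·(-562.0) = -1124.0 kJ/mol
(2): not needed (SO3(g) appears nowhere else).
(3) reversed (H2SO3(aq) must end up as a reactant): +608.8 kJ/mol
(4) reversed and × 3: (-3)·(-285.8) = +857.4 kJ/mol
Summing the manipulated equations, ΔH = (-1124.0) + (+608.8) + (+857.4) = 342.2 kJ/mol

ΔH = 342.2 kJ/mol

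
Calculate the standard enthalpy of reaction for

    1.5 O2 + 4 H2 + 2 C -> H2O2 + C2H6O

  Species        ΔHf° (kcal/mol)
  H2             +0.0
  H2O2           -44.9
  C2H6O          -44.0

ΔH_rxn = -88.9 kcal/mol

Products: 1·(-44.9) + 1·(-44.0) = -88.9
Reactants: 3/2·(+0.0) + 4·(+0.0) + 2·(+0.0) = +0.0
ΔH_rxn = (-88.9) − (+0.0) = -88.9 kcal/mol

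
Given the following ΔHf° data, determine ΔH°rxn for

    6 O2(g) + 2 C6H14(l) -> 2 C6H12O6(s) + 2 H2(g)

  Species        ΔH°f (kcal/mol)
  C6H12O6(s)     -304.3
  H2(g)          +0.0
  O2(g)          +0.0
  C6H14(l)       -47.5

ΔH°rxn = -513.6 kcal/mol

ΔH°rxn = Σ nΔHf°(products) − Σ nΔHf°(reactants).
Products: 2·(-304.3) + 2·(+0.0) = -608.6
Reactants: 6·(+0.0) + 2·(-47.5) = -95.0
ΔH°rxn = (-608.6) − (-95.0) = -513.6 kcal/mol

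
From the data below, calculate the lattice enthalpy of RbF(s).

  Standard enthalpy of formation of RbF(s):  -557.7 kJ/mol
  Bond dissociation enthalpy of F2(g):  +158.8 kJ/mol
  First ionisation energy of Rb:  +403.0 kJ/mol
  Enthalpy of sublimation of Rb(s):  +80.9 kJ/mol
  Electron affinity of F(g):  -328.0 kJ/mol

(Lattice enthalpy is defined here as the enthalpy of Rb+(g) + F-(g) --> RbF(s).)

U = -793.0 kJ/mol

ΔHf° = 1·ΔHsub + 1·(ΣIE) + 1/2·D(F2) + 1·EA + U
-557.7 = 1·(+80.9) + 1·(+403.0) + 1/2·(+158.8) + 1·(-328.0) + U
U = -557.7 − (+235.3) = -793.0 kJ/mol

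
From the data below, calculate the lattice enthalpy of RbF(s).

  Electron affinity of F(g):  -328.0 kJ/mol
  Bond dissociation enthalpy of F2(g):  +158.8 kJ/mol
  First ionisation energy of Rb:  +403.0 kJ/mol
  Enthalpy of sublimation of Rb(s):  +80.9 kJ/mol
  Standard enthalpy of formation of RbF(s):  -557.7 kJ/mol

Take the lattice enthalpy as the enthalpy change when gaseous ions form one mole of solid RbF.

ΔHf° = 1·ΔHsub + 1·(ΣIE) + 1/2·D(F2) + 1·EA + U
-557.7 = 1·(+80.9) + 1·(+403.0) + 1/2·(+158.8) + 1·(-328.0) + U
U = -557.7 − (+235.3) = -793.0 kJ/mol

U = -793.0 kJ/mol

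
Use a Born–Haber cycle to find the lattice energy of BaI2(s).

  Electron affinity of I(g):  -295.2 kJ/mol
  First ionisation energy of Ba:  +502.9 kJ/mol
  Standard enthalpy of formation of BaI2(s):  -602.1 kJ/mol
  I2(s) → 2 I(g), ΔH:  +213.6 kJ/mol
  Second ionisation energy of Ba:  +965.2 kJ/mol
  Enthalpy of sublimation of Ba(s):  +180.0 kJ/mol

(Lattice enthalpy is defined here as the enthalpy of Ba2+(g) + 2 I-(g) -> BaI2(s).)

U = -1873.4 kJ/mol

ΔHf° = 1·ΔHsub + 1·(ΣIE) + 1·D(I2) + 2·EA + U
-602.1 = 1·(+180.0) + 1·(+1468.1) + 1·(+213.6) + 2·(-295.2) + U
U = -602.1 − (+1271.3) = -1873.4 kJ/mol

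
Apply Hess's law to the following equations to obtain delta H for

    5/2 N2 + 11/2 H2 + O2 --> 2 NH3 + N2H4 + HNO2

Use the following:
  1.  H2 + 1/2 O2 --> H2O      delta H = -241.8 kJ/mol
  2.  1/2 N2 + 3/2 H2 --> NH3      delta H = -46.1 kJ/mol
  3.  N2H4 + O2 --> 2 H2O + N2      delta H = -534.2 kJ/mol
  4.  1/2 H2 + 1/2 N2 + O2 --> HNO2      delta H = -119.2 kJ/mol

delta H = -160.8 kJ/mol

eq. 1 × 2: (2)·(-241.8) = -483.6 kJ/mol
eq. 2 × 2: (2)·(-46.1) = -92.2 kJ/mol
eq. 3 reversed: +534.2 kJ/mol
eq. 4 as written: -119.2 kJ/mol
Since enthalpy is a state function, delta H = (2)·(-241.8) + (2)·(-46.1) + (-1)·(-534.2) + (1)·(-119.2) = -160.8 kJ/mol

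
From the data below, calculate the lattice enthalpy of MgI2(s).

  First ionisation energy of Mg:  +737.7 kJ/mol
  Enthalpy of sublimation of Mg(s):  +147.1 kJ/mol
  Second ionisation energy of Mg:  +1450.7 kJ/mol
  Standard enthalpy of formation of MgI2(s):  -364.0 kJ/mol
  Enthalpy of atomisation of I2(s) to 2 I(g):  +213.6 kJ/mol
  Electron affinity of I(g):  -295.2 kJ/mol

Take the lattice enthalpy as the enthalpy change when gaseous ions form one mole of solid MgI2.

ΔHf° = 1·ΔHsub + 1·(ΣIE) + 1·D(I2) + 2·EA + U
-364.0 = 1·(+147.1) + 1·(+2188.4) + 1·(+213.6) + 2·(-295.2) + U
U = -364.0 − (+1958.7) = -2322.7 kJ/mol

U = -2322.7 kJ/mol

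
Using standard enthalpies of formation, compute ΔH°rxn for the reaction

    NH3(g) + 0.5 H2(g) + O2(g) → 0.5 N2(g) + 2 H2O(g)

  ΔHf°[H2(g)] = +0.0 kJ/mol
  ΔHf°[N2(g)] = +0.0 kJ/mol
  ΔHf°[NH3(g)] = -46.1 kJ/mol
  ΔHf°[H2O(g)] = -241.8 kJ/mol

Products: 1/2·(+0.0) + 2·(-241.8) = -483.6
Reactants: 1·(-46.1) + 1/2·(+0.0) + 1·(+0.0) = -46.1
ΔH°rxn = (-483.6) − (-46.1) = -437.5 kJ/mol

ΔH°rxn = -437.5 kJ/mol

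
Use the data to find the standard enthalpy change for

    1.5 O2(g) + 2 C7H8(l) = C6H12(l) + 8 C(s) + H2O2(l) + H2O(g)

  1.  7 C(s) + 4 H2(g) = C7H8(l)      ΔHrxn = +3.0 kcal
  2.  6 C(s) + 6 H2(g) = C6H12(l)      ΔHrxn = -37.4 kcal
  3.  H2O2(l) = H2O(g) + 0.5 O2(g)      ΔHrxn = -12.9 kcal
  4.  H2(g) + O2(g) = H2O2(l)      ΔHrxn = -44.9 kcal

ΔHrxn = -146.1 kcal

eq. 1 reversed and × 2: (-2)·(+3.0) = -6.0 kcal
eq. 2 as written: -37.4 kcal
eq. 3 as written: -12.9 kcal
eq. 4 × 2: (2)·(-44.9) = -89.8 kcal
By Hess's law, ΔHrxn = (-2)·(+3.0) + (1)·(-37.4) + (1)·(-12.9) + (2)·(-44.9) = -146.1 kcal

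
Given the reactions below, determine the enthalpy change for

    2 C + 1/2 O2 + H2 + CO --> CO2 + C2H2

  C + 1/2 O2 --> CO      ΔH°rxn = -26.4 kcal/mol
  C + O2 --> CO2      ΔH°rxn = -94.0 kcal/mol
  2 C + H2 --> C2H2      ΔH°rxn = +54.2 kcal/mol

equation 1 reversed: +26.4 kcal/mol
equation 2 as written: -94.0 kcal/mol
equation 3 as written: +54.2 kcal/mol
Since enthalpy is a state function, ΔH°rxn = (+26.4) + (-94.0) + (+54.2) = -13.4 kcal/mol

ΔH°rxn = -13.4 kcal/mol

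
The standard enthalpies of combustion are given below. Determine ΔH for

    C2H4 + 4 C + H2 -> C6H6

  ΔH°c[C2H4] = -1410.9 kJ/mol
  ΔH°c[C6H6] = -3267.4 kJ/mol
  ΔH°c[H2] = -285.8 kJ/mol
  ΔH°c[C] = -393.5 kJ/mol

ΔH = -3.3 kJ/mol

With combustion enthalpies, reactants minus products:
= [1·(-1410.9) + 4·(-393.5) + 1·(-285.8)] − [1·(-3267.4)]
= -3.3 kJ/mol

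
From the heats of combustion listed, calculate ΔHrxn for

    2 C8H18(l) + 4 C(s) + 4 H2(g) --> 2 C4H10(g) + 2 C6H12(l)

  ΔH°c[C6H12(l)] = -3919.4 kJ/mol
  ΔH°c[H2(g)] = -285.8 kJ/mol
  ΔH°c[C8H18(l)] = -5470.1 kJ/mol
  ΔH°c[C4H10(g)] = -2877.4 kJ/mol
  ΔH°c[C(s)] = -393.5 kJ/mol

ΔHrxn = -63.8 kJ/mol

Using ΔH = Σ nΔHc°(reactants) − Σ nΔHc°(products):
= [2·(-5470.1) + 4·(-393.5) + 4·(-285.8)] − [2·(-2877.4) + 2·(-3919.4)]
= -63.8 kJ/mol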